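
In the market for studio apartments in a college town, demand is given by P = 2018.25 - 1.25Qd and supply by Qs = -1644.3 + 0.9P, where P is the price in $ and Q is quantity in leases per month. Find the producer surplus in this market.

Rewriting in direct form: Qd = 1614.6 - 0.8P.
The market clears where 1614.6 - 0.8P = -1644.3 + 0.9P. Rearranging, 1.7P = 3258.9, hence P* = 1917.
Then Q* = 1614.6 - 0.8(1917) = 81.
Supply choke price (Qs = 0): P = 1827. Producer surplus = ½ × (1917 - 1827) × 81 = 3645.

Producer surplus = 3645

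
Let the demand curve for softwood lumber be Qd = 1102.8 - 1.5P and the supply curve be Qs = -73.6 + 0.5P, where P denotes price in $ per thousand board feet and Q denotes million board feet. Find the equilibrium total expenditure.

The market clears where 1102.8 - 1.5P = -73.6 + 0.5P. Rearranging, 2P = 1176.4, hence P* = 588.2.
Substitute back: Q* = 1102.8 - 1.5(588.2) = 220.5.
Total expenditure = P* × Q* = 588.2 × 220.5 = 129698.1.

Total expenditure = 129698.1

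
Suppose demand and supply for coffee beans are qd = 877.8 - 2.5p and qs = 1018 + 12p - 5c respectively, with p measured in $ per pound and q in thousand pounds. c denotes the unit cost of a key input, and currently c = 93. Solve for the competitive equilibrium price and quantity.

With c = 93, supply is qs = 553 + 12p.
Set qd = qs: 877.8 - 2.5p = 553 + 12p, so 324.8 = 14.5p and p* = 22.4.
Then q* = 877.8 - 2.5(22.4) = 821.8.

p* = 22.4, q* = 821.8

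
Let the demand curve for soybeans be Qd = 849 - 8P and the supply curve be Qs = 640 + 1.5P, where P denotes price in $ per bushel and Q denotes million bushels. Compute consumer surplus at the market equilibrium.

Consumer surplus = 28308.0625

Equating demand and supply, 849 - 8P = 640 + 1.5P gives 9.5P = 209, so P* = 22.
Substitute back: Q* = 849 - 8(22) = 673.
Demand choke price (Qd = 0): P = 849/8 = 106.125. Consumer surplus = ½ × (106.125 - 22) × 673 = 28308.0625.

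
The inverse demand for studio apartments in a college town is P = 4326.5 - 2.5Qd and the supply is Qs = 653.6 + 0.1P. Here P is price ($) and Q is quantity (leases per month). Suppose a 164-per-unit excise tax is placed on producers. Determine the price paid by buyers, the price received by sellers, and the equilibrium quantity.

P_b = 2186.8, P_s = 2022.8, Q = 855.88

Inverting to quantity form: Qd = 1730.6 - 0.4P.
The tax drives a wedge P_b - P_s = 164. Substituting P_s = P_b - 164 into supply: Qs = 637.2 + 0.1P_b.
Set Qd = Qs: 1730.6 - 0.4P_b = 637.2 + 0.1P_b, so 1093.4 = 0.5P_b and P_b = 2186.8.
So P_s = 2022.8 and the quantity traded is Q = 1730.6 - 0.4(2186.8) = 855.88.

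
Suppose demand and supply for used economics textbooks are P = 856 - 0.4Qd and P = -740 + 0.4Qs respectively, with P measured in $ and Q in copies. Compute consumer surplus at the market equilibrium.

Consumer surplus = 796005

Solving each curve for Q: Qd = 2140 - 2.5P and Qs = 1850 + 2.5P.
Equating demand and supply, 2140 - 2.5P = 1850 + 2.5P gives 5P = 290, so P* = 58.
Plugging P* into demand: Q* = 2140 - 2.5(58) = 1995.
Demand choke price (Qd = 0): P = 2140/2.5 = 856. Consumer surplus = ½ × (856 - 58) × 1995 = 796005.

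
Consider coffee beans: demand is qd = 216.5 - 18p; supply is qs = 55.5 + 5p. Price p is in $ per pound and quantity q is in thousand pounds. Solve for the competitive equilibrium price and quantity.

p* = 7, q* = 90.5

Equating demand and supply, 216.5 - 18p = 55.5 + 5p gives 23p = 161, so p* = 7.
Plugging p* into demand: q* = 216.5 - 18(7) = 90.5.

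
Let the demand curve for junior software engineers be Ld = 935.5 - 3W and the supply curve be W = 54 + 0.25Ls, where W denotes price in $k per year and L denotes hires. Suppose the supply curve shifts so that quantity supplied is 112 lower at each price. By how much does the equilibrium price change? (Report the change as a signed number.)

ΔW = 16

Solving each curve for L: Ls = -216 + 4W.
Equating demand and supply, 935.5 - 3W = -216 + 4W gives 7W = 1151.5, so W* = 164.5.
Substitute back: L* = 935.5 - 3(164.5) = 442.
After the shift, supply is Ls = -328 + 4W.
New equilibrium: 1263.5 = 7W, so W = 180.5 and L = 394.
ΔW = 180.5 - 164.5 = 16.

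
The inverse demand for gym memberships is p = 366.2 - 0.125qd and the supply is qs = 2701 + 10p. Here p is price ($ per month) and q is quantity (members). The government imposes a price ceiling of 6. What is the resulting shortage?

Inverting to quantity form: qd = 2929.6 - 8p.
Evaluating both curves at the ceiling price 6 gives qd = 2881.6, qs = 2761.
Shortage = qd - qs = 2881.6 - 2761 = 120.6.

Shortage = 120.6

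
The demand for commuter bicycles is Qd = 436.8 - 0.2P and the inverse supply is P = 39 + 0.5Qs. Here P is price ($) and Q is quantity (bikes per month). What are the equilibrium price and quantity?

In direct form, Qs = -78 + 2P.
Set Qd = Qs: 436.8 - 0.2P = -78 + 2P, so 514.8 = 2.2P and P* = 234.
Then Q* = 436.8 - 0.2(234) = 390.

P* = 234, Q* = 390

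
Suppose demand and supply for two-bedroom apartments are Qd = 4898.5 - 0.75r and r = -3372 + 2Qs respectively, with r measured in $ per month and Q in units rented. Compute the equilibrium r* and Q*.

r* = 2570, Q* = 2971

Solving each curve for Q: Qs = 1686 + 0.5r.
At equilibrium Qd = Qs, so 4898.5 - 0.75r = 1686 + 0.5r; collecting terms, 3212.5 = 1.25r and r* = 2570.
From the demand curve, Q* = 4898.5 - 0.75(2570) = 2971.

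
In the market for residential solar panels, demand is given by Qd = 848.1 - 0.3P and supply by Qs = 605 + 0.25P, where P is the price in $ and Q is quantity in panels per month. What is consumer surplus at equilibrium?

Equating demand and supply, 848.1 - 0.3P = 605 + 0.25P gives 0.55P = 243.1, so P* = 442.
Plugging P* into demand: Q* = 848.1 - 0.3(442) = 715.5.
Demand choke price (Qd = 0): P = 848.1/0.3 = 2827. Consumer surplus = ½ × (2827 - 442) × 715.5 = 853233.75.

Consumer surplus = 853233.75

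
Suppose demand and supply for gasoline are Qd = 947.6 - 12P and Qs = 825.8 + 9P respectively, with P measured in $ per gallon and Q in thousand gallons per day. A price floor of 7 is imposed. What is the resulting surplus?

Evaluating both curves at the floor price 7 gives Qd = 863.6, Qs = 888.8.
Surplus = Qs - Qd = 888.8 - 863.6 = 25.2.

Surplus = 25.2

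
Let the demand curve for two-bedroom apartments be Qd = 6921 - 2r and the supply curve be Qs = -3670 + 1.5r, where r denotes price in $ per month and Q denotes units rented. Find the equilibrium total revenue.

Total revenue = 2629594

At equilibrium Qd = Qs, so 6921 - 2r = -3670 + 1.5r; collecting terms, 10591 = 3.5r and r* = 3026.
Substitute back: Q* = 6921 - 2(3026) = 869.
Total revenue = r* × Q* = 3026 × 869 = 2629594.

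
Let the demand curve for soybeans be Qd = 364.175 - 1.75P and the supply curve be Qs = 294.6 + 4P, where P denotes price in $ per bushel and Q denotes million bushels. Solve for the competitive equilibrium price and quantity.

Set Qd = Qs: 364.175 - 1.75P = 294.6 + 4P, so 69.575 = 5.75P and P* = 12.1.
Substitute back: Q* = 364.175 - 1.75(12.1) = 343.

P* = 12.1, Q* = 343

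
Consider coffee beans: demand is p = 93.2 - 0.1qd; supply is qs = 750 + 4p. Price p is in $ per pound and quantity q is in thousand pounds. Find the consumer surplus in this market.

Solving each curve for q: qd = 932 - 10p.
Equating demand and supply, 932 - 10p = 750 + 4p gives 14p = 182, so p* = 13.
Plugging p* into demand: q* = 932 - 10(13) = 802.
Demand choke price (qd = 0): p = 932/10 = 93.2. Consumer surplus = ½ × (93.2 - 13) × 802 = 32160.2.

Consumer surplus = 32160.2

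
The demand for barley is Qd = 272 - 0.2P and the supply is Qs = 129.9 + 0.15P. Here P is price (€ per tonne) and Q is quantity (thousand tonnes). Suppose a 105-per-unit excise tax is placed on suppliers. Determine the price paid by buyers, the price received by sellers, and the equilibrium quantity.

P_b = 451, P_s = 346, Q = 181.8

Suppliers keep P_s = P_b - 105 per unit, so supply in terms of the buyer price is Qs = 114.15 + 0.15P_b.
Market clearing requires 272 - 0.2P_b = 114.15 + 0.15P_b; hence 157.85 = 0.35P_b and P_b = 451.
So P_s = 346 and the quantity traded is Q = 272 - 0.2(451) = 181.8.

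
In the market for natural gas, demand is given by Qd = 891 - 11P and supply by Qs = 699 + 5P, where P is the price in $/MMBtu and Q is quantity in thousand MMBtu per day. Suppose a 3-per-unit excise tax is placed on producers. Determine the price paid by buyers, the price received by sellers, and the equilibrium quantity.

The tax drives a wedge P_b - P_s = 3. Substituting P_s = P_b - 3 into supply: Qs = 684 + 5P_b.
Set Qd = Qs: 891 - 11P_b = 684 + 5P_b, so 207 = 16P_b and P_b = 12.9375.
Then P_s = 12.9375 - 3 = 9.9375 and Q = 891 - 11(12.9375) = 748.6875.

P_b = 12.9375, P_s = 9.9375, Q = 748.6875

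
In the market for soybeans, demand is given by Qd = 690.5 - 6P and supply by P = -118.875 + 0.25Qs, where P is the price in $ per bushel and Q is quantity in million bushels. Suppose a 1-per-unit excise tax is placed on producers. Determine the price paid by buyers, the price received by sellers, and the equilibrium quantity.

P_b = 21.9, P_s = 20.9, Q = 559.1

In direct form, Qs = 475.5 + 4P.
The tax drives a wedge P_b - P_s = 1. Substituting P_s = P_b - 1 into supply: Qs = 471.5 + 4P_b.
Market clearing requires 690.5 - 6P_b = 471.5 + 4P_b; hence 219 = 10P_b and P_b = 21.9.
So P_s = 20.9 and the quantity traded is Q = 690.5 - 6(21.9) = 559.1.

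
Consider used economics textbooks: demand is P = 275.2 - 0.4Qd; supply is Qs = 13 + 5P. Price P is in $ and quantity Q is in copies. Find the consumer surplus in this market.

Consumer surplus = 42873.8

Solving each curve for Q: Qd = 688 - 2.5P.
Equating demand and supply, 688 - 2.5P = 13 + 5P gives 7.5P = 675, so P* = 90.
Then Q* = 688 - 2.5(90) = 463.
Demand choke price (Qd = 0): P = 688/2.5 = 275.2. Consumer surplus = ½ × (275.2 - 90) × 463 = 42873.8.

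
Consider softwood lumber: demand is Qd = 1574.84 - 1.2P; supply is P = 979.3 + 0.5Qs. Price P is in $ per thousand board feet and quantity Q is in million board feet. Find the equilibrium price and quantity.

Inverting to quantity form: Qs = -1958.6 + 2P.
At equilibrium Qd = Qs, so 1574.84 - 1.2P = -1958.6 + 2P; collecting terms, 3533.44 = 3.2P and P* = 1104.2.
From the demand curve, Q* = 1574.84 - 1.2(1104.2) = 249.8.

P* = 1104.2, Q* = 249.8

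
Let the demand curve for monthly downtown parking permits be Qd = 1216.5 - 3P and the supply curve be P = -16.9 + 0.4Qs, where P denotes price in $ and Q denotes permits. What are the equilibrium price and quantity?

P* = 213.5, Q* = 576

Inverting to quantity form: Qs = 42.25 + 2.5P.
Equating demand and supply, 1216.5 - 3P = 42.25 + 2.5P gives 5.5P = 1174.25, so P* = 213.5.
Plugging P* into demand: Q* = 1216.5 - 3(213.5) = 576.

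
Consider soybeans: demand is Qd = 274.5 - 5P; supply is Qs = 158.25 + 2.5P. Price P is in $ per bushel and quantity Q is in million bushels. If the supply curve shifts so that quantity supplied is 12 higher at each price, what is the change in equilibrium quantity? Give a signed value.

ΔQ = 8

The market clears where 274.5 - 5P = 158.25 + 2.5P. Rearranging, 7.5P = 116.25, hence P* = 15.5.
Plugging P* into demand: Q* = 274.5 - 5(15.5) = 197.
After the shift, supply is Qs = 170.25 + 2.5P.
New equilibrium: 104.25 = 7.5P, so P = 13.9 and Q = 205.
ΔQ = 205 - 197 = 8.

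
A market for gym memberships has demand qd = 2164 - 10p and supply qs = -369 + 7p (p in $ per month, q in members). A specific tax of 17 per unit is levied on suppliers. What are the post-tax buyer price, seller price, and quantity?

p_b = 156, p_s = 139, q = 604

Suppliers keep p_s = p_b - 17 per unit, so supply in terms of the buyer price is qs = -488 + 7p_b.
Set qd = qs: 2164 - 10p_b = -488 + 7p_b, so 2652 = 17p_b and p_b = 156.
Then p_s = 156 - 17 = 139 and q = 2164 - 10(156) = 604.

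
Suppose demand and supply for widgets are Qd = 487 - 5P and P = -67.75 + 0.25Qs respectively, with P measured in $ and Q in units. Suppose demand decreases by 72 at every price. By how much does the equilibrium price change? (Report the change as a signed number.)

ΔP = -8

Rewriting in direct form: Qs = 271 + 4P.
Set Qd = Qs: 487 - 5P = 271 + 4P, so 216 = 9P and P* = 24.
Substitute back: Q* = 487 - 5(24) = 367.
After the shift, demand is Qd = 415 - 5P.
Re-solving, 9P = 144 gives P = 16 and Q = 335.
ΔP = 16 - 24 = -8.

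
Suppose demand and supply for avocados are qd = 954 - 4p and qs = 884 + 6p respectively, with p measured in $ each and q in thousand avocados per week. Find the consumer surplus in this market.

At equilibrium qd = qs, so 954 - 4p = 884 + 6p; collecting terms, 70 = 10p and p* = 7.
Substitute back: q* = 954 - 4(7) = 926.
Demand choke price (qd = 0): p = 954/4 = 238.5. Consumer surplus = ½ × (238.5 - 7) × 926 = 107184.5.

Consumer surplus = 107184.5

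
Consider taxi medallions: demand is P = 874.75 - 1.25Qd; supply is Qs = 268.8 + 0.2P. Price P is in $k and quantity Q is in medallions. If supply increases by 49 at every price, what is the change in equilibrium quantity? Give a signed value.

Inverting to quantity form: Qd = 699.8 - 0.8P.
The market clears where 699.8 - 0.8P = 268.8 + 0.2P. Rearranging, P = 431, hence P* = 431.
Plugging P* into demand: Q* = 699.8 - 0.8(431) = 355.
After the shift, supply is Qs = 317.8 + 0.2P.
The new intersection has 382 = P, i.e. P = 382, Q = 394.2.
ΔQ = 394.2 - 355 = 39.2.

ΔQ = 39.2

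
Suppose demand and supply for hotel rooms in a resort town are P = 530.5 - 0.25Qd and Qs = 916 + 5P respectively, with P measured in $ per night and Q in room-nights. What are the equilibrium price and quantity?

Inverting to quantity form: Qd = 2122 - 4P.
The market clears where 2122 - 4P = 916 + 5P. Rearranging, 9P = 1206, hence P* = 134.
Plugging P* into demand: Q* = 2122 - 4(134) = 1586.

P* = 134, Q* = 1586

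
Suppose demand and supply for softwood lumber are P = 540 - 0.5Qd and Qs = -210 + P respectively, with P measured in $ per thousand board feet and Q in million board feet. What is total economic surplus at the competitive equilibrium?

Total surplus = 36300

Rewriting in direct form: Qd = 1080 - 2P.
The market clears where 1080 - 2P = -210 + P. Rearranging, 3P = 1290, hence P* = 430.
From the demand curve, Q* = 1080 - 2(430) = 220.
Demand choke price = 540; supply choke price = 210. CS = ½(540 - 430)(220) = 12100; PS = ½(430 - 210)(220) = 24200. Total surplus = 36300.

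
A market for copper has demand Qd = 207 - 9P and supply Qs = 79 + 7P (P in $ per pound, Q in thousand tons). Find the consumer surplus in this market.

Consumer surplus = 1012.5

Set Qd = Qs: 207 - 9P = 79 + 7P, so 128 = 16P and P* = 8.
From the demand curve, Q* = 207 - 9(8) = 135.
Demand choke price (Qd = 0): P = 207/9 = 23. Consumer surplus = ½ × (23 - 8) × 135 = 1012.5.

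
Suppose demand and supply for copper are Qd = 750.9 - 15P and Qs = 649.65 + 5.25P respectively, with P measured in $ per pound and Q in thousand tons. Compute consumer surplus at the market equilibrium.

Consumer surplus = 15228.027

The market clears where 750.9 - 15P = 649.65 + 5.25P. Rearranging, 20.25P = 101.25, hence P* = 5.
Then Q* = 750.9 - 15(5) = 675.9.
Demand choke price (Qd = 0): P = 750.9/15 = 50.06. Consumer surplus = ½ × (50.06 - 5) × 675.9 = 15228.027.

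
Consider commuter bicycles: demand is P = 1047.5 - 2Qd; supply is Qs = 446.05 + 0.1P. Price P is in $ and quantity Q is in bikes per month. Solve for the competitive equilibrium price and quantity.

P* = 129.5, Q* = 459

In direct form, Qd = 523.75 - 0.5P.
Set Qd = Qs: 523.75 - 0.5P = 446.05 + 0.1P, so 77.7 = 0.6P and P* = 129.5.
Substitute back: Q* = 523.75 - 0.5(129.5) = 459.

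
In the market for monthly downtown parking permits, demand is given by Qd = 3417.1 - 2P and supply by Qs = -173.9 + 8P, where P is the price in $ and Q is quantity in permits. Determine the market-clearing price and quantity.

Set Qd = Qs: 3417.1 - 2P = -173.9 + 8P, so 3591 = 10P and P* = 359.1.
Substitute back: Q* = 3417.1 - 2(359.1) = 2698.9.

P* = 359.1, Q* = 2698.9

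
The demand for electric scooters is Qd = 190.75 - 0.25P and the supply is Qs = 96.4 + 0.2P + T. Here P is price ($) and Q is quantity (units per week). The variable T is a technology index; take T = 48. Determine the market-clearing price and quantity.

P* = 103, Q* = 165

With T = 48, supply is Qs = 144.4 + 0.2P.
Set Qd = Qs: 190.75 - 0.25P = 144.4 + 0.2P, so 46.35 = 0.45P and P* = 103.
Plugging P* into demand: Q* = 190.75 - 0.25(103) = 165.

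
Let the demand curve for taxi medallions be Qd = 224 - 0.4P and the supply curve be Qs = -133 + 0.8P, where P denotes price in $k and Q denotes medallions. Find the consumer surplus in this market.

Equating demand and supply, 224 - 0.4P = -133 + 0.8P gives 1.2P = 357, so P* = 297.5.
Plugging P* into demand: Q* = 224 - 0.4(297.5) = 105.
Demand choke price (Qd = 0): P = 224/0.4 = 560. Consumer surplus = ½ × (560 - 297.5) × 105 = 13781.25.

Consumer surplus = 13781.25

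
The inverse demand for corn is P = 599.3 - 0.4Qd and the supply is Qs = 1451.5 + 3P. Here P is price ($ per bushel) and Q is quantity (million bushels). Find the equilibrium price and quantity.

Inverting to quantity form: Qd = 1498.25 - 2.5P.
Equating demand and supply, 1498.25 - 2.5P = 1451.5 + 3P gives 5.5P = 46.75, so P* = 8.5.
Plugging P* into demand: Q* = 1498.25 - 2.5(8.5) = 1477.

P* = 8.5, Q* = 1477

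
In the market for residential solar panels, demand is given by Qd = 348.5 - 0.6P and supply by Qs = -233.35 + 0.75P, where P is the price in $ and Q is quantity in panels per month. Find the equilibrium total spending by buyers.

Total spending by buyers = 38746.9

The market clears where 348.5 - 0.6P = -233.35 + 0.75P. Rearranging, 1.35P = 581.85, hence P* = 431.
Then Q* = 348.5 - 0.6(431) = 89.9.
Total spending by buyers = P* × Q* = 431 × 89.9 = 38746.9.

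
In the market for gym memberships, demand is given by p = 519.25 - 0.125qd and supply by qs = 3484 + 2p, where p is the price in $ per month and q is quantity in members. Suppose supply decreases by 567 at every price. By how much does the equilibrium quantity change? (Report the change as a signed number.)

In direct form, qd = 4154 - 8p.
At equilibrium qd = qs, so 4154 - 8p = 3484 + 2p; collecting terms, 670 = 10p and p* = 67.
Then q* = 4154 - 8(67) = 3618.
After the shift, supply is qs = 2917 + 2p.
New equilibrium: 1237 = 10p, so p = 123.7 and q = 3164.4.
Δq = 3164.4 - 3618 = -453.6.

Δq = -453.6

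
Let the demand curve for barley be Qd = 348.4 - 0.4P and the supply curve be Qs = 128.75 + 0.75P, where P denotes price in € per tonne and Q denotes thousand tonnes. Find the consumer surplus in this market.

Consumer surplus = 92480

At equilibrium Qd = Qs, so 348.4 - 0.4P = 128.75 + 0.75P; collecting terms, 219.65 = 1.15P and P* = 191.
Plugging P* into demand: Q* = 348.4 - 0.4(191) = 272.
Demand choke price (Qd = 0): P = 348.4/0.4 = 871. Consumer surplus = ½ × (871 - 191) × 272 = 92480.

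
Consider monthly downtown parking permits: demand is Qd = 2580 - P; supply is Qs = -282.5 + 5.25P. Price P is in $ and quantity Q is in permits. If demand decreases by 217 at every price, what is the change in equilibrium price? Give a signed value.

ΔP = -34.72

Equating demand and supply, 2580 - P = -282.5 + 5.25P gives 6.25P = 2862.5, so P* = 458.
Then Q* = 2580 - 458 = 2122.
After the shift, demand is Qd = 2363 - P.
New equilibrium: 2645.5 = 6.25P, so P = 423.28 and Q = 1939.72.
ΔP = 423.28 - 458 = -34.72.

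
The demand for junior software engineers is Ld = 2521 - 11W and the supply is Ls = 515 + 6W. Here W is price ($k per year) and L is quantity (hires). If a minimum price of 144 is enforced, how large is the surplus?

Surplus = 442

At W = 144: Ld = 937 and Ls = 1379.
Surplus = Ls - Ld = 1379 - 937 = 442.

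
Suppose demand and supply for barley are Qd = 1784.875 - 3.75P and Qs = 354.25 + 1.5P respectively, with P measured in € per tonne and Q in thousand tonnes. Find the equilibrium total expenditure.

Equating demand and supply, 1784.875 - 3.75P = 354.25 + 1.5P gives 5.25P = 1430.625, so P* = 272.5.
From the demand curve, Q* = 1784.875 - 3.75(272.5) = 763.
Total expenditure = P* × Q* = 272.5 × 763 = 207917.5.

Total expenditure = 207917.5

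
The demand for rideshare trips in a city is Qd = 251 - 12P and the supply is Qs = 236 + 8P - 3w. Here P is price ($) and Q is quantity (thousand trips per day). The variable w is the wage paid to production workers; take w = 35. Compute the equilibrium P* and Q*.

P* = 6, Q* = 179

With w = 35, supply is Qs = 131 + 8P.
Set Qd = Qs: 251 - 12P = 131 + 8P, so 120 = 20P and P* = 6.
Then Q* = 251 - 12(6) = 179.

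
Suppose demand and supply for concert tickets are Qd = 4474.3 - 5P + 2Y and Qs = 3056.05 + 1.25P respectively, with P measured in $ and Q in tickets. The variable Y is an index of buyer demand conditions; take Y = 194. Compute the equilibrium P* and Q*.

P* = 289, Q* = 3417.3

With Y = 194, demand is Qd = 4862.3 - 5P.
The market clears where 4862.3 - 5P = 3056.05 + 1.25P. Rearranging, 6.25P = 1806.25, hence P* = 289.
Then Q* = 4862.3 - 5(289) = 3417.3.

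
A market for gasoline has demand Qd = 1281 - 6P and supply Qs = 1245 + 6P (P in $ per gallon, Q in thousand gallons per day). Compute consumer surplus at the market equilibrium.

Equating demand and supply, 1281 - 6P = 1245 + 6P gives 12P = 36, so P* = 3.
Substitute back: Q* = 1281 - 6(3) = 1263.
Demand choke price (Qd = 0): P = 1281/6 = 213.5. Consumer surplus = ½ × (213.5 - 3) × 1263 = 132930.75.

Consumer surplus = 132930.75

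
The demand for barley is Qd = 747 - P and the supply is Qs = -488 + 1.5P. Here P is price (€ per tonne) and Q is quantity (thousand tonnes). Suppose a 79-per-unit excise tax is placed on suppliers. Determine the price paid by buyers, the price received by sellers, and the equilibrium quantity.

P_b = 541.4, P_s = 462.4, Q = 205.6

The tax drives a wedge P_b - P_s = 79. Substituting P_s = P_b - 79 into supply: Qs = -606.5 + 1.5P_b.
Market clearing requires 747 - P_b = -606.5 + 1.5P_b; hence 1353.5 = 2.5P_b and P_b = 541.4.
So P_s = 462.4 and the quantity traded is Q = 747 - 541.4 = 205.6.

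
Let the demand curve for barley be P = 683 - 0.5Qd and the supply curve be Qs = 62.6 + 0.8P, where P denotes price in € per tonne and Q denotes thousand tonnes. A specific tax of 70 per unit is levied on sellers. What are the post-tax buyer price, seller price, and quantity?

P_b = 485.5, P_s = 415.5, Q = 395

Solving each curve for Q: Qd = 1366 - 2P.
The tax drives a wedge P_b - P_s = 70. Substituting P_s = P_b - 70 into supply: Qs = 6.6 + 0.8P_b.
Equate demand and the shifted supply: 1366 - 2P_b = 6.6 + 0.8P_b, giving 2.8P_b = 1359.4, so P_b = 485.5.
Then P_s = 485.5 - 70 = 415.5 and Q = 1366 - 2(485.5) = 395.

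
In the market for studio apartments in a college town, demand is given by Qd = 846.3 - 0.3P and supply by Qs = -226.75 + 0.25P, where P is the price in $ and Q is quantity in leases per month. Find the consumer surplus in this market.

Consumer surplus = 113535

Equating demand and supply, 846.3 - 0.3P = -226.75 + 0.25P gives 0.55P = 1073.05, so P* = 1951.
Then Q* = 846.3 - 0.3(1951) = 261.
Demand choke price (Qd = 0): P = 846.3/0.3 = 2821. Consumer surplus = ½ × (2821 - 1951) × 261 = 113535.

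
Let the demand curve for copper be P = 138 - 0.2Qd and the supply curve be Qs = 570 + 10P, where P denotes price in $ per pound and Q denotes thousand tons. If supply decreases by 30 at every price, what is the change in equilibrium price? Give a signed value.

In direct form, Qd = 690 - 5P.
Set Qd = Qs: 690 - 5P = 570 + 10P, so 120 = 15P and P* = 8.
Plugging P* into demand: Q* = 690 - 5(8) = 650.
After the shift, supply is Qs = 540 + 10P.
Re-solving, 15P = 150 gives P = 10 and Q = 640.
ΔP = 10 - 8 = 2.

ΔP = 2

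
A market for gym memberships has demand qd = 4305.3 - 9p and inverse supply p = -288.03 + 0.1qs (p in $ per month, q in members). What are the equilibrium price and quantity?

p* = 75, q* = 3630.3

Solving each curve for q: qs = 2880.3 + 10p.
Equating demand and supply, 4305.3 - 9p = 2880.3 + 10p gives 19p = 1425, so p* = 75.
Then q* = 4305.3 - 9(75) = 3630.3.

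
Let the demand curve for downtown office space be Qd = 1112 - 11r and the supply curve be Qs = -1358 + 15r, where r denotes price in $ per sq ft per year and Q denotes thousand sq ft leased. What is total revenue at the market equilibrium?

Total revenue = 6365

The market clears where 1112 - 11r = -1358 + 15r. Rearranging, 26r = 2470, hence r* = 95.
From the demand curve, Q* = 1112 - 11(95) = 67.
Total revenue = r* × Q* = 95 × 67 = 6365.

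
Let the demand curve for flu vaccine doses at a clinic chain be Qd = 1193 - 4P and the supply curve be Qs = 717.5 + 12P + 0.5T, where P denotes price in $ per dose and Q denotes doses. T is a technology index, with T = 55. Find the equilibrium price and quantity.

With T = 55, supply is Qs = 745 + 12P.
The market clears where 1193 - 4P = 745 + 12P. Rearranging, 16P = 448, hence P* = 28.
Plugging P* into demand: Q* = 1193 - 4(28) = 1081.

P* = 28, Q* = 1081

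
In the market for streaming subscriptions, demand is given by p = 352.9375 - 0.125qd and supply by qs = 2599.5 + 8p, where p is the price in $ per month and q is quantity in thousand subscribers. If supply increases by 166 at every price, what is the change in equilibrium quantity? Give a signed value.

Δq = 83

Inverting to quantity form: qd = 2823.5 - 8p.
Set qd = qs: 2823.5 - 8p = 2599.5 + 8p, so 224 = 16p and p* = 14.
From the demand curve, q* = 2823.5 - 8(14) = 2711.5.
After the shift, supply is qs = 2765.5 + 8p.
Re-solving, 16p = 58 gives p = 3.625 and q = 2794.5.
Δq = 2794.5 - 2711.5 = 83.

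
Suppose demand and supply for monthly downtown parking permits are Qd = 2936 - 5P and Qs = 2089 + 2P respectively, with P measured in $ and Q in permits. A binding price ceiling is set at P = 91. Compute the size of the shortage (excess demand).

With P fixed at 91, quantity demanded is 2481 and quantity supplied is 2271.
Shortage = Qd - Qs = 2481 - 2271 = 210.

Shortage = 210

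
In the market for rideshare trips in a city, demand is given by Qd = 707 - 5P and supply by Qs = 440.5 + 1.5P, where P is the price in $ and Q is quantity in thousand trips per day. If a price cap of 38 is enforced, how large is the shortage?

Shortage = 19.5

Evaluating both curves at the ceiling price 38 gives Qd = 517, Qs = 497.5.
Shortage = Qd - Qs = 517 - 497.5 = 19.5.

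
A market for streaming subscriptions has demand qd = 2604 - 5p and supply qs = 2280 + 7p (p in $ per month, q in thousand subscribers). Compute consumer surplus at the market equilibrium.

Consumer surplus = 609596.1

Equating demand and supply, 2604 - 5p = 2280 + 7p gives 12p = 324, so p* = 27.
Plugging p* into demand: q* = 2604 - 5(27) = 2469.
Demand choke price (qd = 0): p = 2604/5 = 520.8. Consumer surplus = ½ × (520.8 - 27) × 2469 = 609596.1.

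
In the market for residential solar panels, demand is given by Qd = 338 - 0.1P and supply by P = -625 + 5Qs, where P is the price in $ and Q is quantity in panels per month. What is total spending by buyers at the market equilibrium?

In direct form, Qs = 125 + 0.2P.
Equating demand and supply, 338 - 0.1P = 125 + 0.2P gives 0.3P = 213, so P* = 710.
From the demand curve, Q* = 338 - 0.1(710) = 267.
Total spending by buyers = P* × Q* = 710 × 267 = 189570.

Total spending by buyers = 189570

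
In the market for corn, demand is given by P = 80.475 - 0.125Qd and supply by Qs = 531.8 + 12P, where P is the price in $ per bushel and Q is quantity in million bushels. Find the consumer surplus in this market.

Consumer surplus = 22425.0625

In direct form, Qd = 643.8 - 8P.
At equilibrium Qd = Qs, so 643.8 - 8P = 531.8 + 12P; collecting terms, 112 = 20P and P* = 5.6.
Plugging P* into demand: Q* = 643.8 - 8(5.6) = 599.
Demand choke price (Qd = 0): P = 643.8/8 = 80.475. Consumer surplus = ½ × (80.475 - 5.6) × 599 = 22425.0625.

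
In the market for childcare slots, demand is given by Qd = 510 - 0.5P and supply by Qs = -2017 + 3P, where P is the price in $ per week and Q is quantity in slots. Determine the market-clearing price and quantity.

At equilibrium Qd = Qs, so 510 - 0.5P = -2017 + 3P; collecting terms, 2527 = 3.5P and P* = 722.
Then Q* = 510 - 0.5(722) = 149.

P* = 722, Q* = 149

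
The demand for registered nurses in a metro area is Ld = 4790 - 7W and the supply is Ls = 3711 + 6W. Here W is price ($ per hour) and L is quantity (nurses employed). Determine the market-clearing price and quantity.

W* = 83, L* = 4209

The market clears where 4790 - 7W = 3711 + 6W. Rearranging, 13W = 1079, hence W* = 83.
From the demand curve, L* = 4790 - 7(83) = 4209.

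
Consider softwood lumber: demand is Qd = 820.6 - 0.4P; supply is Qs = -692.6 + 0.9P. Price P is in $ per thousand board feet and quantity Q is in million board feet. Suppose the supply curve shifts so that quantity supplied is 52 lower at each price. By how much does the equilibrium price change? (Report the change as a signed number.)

At equilibrium Qd = Qs, so 820.6 - 0.4P = -692.6 + 0.9P; collecting terms, 1513.2 = 1.3P and P* = 1164.
Then Q* = 820.6 - 0.4(1164) = 355.
After the shift, supply is Qs = -744.6 + 0.9P.
Re-solving, 1.3P = 1565.2 gives P = 1204 and Q = 339.
ΔP = 1204 - 1164 = 40.

ΔP = 40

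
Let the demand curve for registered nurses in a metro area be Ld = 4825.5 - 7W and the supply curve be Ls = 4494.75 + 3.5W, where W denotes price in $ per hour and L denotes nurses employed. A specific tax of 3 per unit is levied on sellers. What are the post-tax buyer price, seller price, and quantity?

With a tax of 3 on sellers, they supply based on the net price W_s = W_b - 3, so Ls = 4484.25 + 3.5W_b.
Set Ld = Ls: 4825.5 - 7W_b = 4484.25 + 3.5W_b, so 341.25 = 10.5W_b and W_b = 32.5.
Then W_s = 32.5 - 3 = 29.5 and L = 4825.5 - 7(32.5) = 4598.

W_b = 32.5, W_s = 29.5, L = 4598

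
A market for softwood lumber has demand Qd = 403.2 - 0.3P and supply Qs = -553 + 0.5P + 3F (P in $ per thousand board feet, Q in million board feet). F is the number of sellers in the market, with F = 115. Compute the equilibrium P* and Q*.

With F = 115, supply is Qs = -208 + 0.5P.
Set Qd = Qs: 403.2 - 0.3P = -208 + 0.5P, so 611.2 = 0.8P and P* = 764.
Substitute back: Q* = 403.2 - 0.3(764) = 174.

P* = 764, Q* = 174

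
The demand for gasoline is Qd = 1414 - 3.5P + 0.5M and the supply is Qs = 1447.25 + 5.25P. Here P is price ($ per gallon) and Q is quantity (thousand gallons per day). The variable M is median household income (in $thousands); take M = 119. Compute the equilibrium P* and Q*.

With M = 119, demand is Qd = 1473.5 - 3.5P.
Equating demand and supply, 1473.5 - 3.5P = 1447.25 + 5.25P gives 8.75P = 26.25, so P* = 3.
Plugging P* into demand: Q* = 1473.5 - 3.5(3) = 1463.

P* = 3, Q* = 1463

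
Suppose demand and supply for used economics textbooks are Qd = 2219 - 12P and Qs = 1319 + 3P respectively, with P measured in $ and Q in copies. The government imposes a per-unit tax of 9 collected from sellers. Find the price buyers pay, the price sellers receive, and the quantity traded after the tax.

P_b = 61.8, P_s = 52.8, Q = 1477.4

With a tax of 9 on sellers, they supply based on the net price P_s = P_b - 9, so Qs = 1292 + 3P_b.
Equate demand and the shifted supply: 2219 - 12P_b = 1292 + 3P_b, giving 15P_b = 927, so P_b = 61.8.
So P_s = 52.8 and the quantity traded is Q = 2219 - 12(61.8) = 1477.4.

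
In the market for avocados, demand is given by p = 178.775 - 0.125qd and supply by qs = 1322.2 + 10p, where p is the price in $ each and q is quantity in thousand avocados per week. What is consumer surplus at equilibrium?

Solving each curve for q: qd = 1430.2 - 8p.
Set qd = qs: 1430.2 - 8p = 1322.2 + 10p, so 108 = 18p and p* = 6.
Then q* = 1430.2 - 8(6) = 1382.2.
Demand choke price (qd = 0): p = 1430.2/8 = 178.775. Consumer surplus = ½ × (178.775 - 6) × 1382.2 = 119404.8025.

Consumer surplus = 119404.8025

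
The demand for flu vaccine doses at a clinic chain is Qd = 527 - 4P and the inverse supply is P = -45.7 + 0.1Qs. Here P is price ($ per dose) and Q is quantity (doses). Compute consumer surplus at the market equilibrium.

Consumer surplus = 32131.125

In direct form, Qs = 457 + 10P.
Equating demand and supply, 527 - 4P = 457 + 10P gives 14P = 70, so P* = 5.
Plugging P* into demand: Q* = 527 - 4(5) = 507.
Demand choke price (Qd = 0): P = 527/4 = 131.75. Consumer surplus = ½ × (131.75 - 5) × 507 = 32131.125.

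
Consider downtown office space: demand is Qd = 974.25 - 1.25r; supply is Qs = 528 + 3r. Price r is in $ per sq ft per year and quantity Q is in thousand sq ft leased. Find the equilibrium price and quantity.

At equilibrium Qd = Qs, so 974.25 - 1.25r = 528 + 3r; collecting terms, 446.25 = 4.25r and r* = 105.
Substitute back: Q* = 974.25 - 1.25(105) = 843.

r* = 105, Q* = 843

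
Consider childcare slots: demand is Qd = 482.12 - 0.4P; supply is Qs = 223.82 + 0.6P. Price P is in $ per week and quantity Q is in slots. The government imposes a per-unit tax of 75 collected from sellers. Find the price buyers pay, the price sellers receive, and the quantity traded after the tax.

P_b = 303.3, P_s = 228.3, Q = 360.8

With a tax of 75 on sellers, they supply based on the net price P_s = P_b - 75, so Qs = 178.82 + 0.6P_b.
Market clearing requires 482.12 - 0.4P_b = 178.82 + 0.6P_b; hence 303.3 = P_b and P_b = 303.3.
Then P_s = 303.3 - 75 = 228.3 and Q = 482.12 - 0.4(303.3) = 360.8.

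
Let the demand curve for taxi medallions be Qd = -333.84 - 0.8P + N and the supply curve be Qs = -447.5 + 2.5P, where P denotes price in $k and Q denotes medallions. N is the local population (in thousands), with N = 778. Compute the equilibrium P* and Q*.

P* = 270.2, Q* = 228

With N = 778, demand is Qd = 444.16 - 0.8P.
At equilibrium Qd = Qs, so 444.16 - 0.8P = -447.5 + 2.5P; collecting terms, 891.66 = 3.3P and P* = 270.2.
Substitute back: Q* = 444.16 - 0.8(270.2) = 228.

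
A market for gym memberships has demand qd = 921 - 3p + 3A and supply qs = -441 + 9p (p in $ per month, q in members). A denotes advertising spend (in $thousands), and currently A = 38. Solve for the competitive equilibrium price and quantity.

With A = 38, demand is qd = 1035 - 3p.
At equilibrium qd = qs, so 1035 - 3p = -441 + 9p; collecting terms, 1476 = 12p and p* = 123.
From the demand curve, q* = 1035 - 3(123) = 666.

p* = 123, q* = 666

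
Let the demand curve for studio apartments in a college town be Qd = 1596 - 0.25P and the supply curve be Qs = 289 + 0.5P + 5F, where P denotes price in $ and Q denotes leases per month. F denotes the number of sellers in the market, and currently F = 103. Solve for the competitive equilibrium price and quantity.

P* = 1056, Q* = 1332

With F = 103, supply is Qs = 804 + 0.5P.
At equilibrium Qd = Qs, so 1596 - 0.25P = 804 + 0.5P; collecting terms, 792 = 0.75P and P* = 1056.
Plugging P* into demand: Q* = 1596 - 0.25(1056) = 1332.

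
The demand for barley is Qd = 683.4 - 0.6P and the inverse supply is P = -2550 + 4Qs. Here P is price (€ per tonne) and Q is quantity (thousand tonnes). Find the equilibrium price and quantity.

P* = 54, Q* = 651

Solving each curve for Q: Qs = 637.5 + 0.25P.
Set Qd = Qs: 683.4 - 0.6P = 637.5 + 0.25P, so 45.9 = 0.85P and P* = 54.
From the demand curve, Q* = 683.4 - 0.6(54) = 651.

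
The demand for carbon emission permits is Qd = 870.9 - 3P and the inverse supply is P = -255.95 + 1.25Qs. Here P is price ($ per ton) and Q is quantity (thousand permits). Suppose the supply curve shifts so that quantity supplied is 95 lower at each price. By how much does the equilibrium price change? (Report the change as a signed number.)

In direct form, Qs = 204.76 + 0.8P.
Set Qd = Qs: 870.9 - 3P = 204.76 + 0.8P, so 666.14 = 3.8P and P* = 175.3.
Substitute back: Q* = 870.9 - 3(175.3) = 345.
After the shift, supply is Qs = 109.76 + 0.8P.
New equilibrium: 761.14 = 3.8P, so P = 200.3 and Q = 270.
ΔP = 200.3 - 175.3 = 25.

ΔP = 25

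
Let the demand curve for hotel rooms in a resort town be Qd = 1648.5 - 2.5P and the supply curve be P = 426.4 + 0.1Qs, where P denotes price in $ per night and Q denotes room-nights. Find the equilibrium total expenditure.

Total expenditure = 220418

Inverting to quantity form: Qs = -4264 + 10P.
The market clears where 1648.5 - 2.5P = -4264 + 10P. Rearranging, 12.5P = 5912.5, hence P* = 473.
Then Q* = 1648.5 - 2.5(473) = 466.
Total expenditure = P* × Q* = 473 × 466 = 220418.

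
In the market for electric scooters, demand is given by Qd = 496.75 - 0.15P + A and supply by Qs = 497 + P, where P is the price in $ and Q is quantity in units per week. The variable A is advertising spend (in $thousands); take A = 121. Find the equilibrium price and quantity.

P* = 105, Q* = 602

With A = 121, demand is Qd = 617.75 - 0.15P.
The market clears where 617.75 - 0.15P = 497 + P. Rearranging, 1.15P = 120.75, hence P* = 105.
Plugging P* into demand: Q* = 617.75 - 0.15(105) = 602.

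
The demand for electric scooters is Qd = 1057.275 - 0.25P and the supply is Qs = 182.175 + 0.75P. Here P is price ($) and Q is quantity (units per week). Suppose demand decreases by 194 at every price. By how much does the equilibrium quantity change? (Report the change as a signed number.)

Equating demand and supply, 1057.275 - 0.25P = 182.175 + 0.75P gives P = 875.1, so P* = 875.1.
Plugging P* into demand: Q* = 1057.275 - 0.25(875.1) = 838.5.
After the shift, demand is Qd = 863.275 - 0.25P.
Re-solving, P = 681.1 gives P = 681.1 and Q = 693.
ΔQ = 693 - 838.5 = -145.5.

ΔQ = -145.5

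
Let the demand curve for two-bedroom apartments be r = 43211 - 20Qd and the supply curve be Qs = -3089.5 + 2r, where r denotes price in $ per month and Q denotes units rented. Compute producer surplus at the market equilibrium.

Producer surplus = 1032764.0625

Solving each curve for Q: Qd = 2160.55 - 0.05r.
Equating demand and supply, 2160.55 - 0.05r = -3089.5 + 2r gives 2.05r = 5250.05, so r* = 2561.
From the demand curve, Q* = 2160.55 - 0.05(2561) = 2032.5.
Supply choke price (Qs = 0): r = 1544.75. Producer surplus = ½ × (2561 - 1544.75) × 2032.5 = 1032764.0625.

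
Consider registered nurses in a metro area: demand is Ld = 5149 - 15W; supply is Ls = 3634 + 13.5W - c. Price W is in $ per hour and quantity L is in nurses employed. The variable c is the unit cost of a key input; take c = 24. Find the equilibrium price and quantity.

With c = 24, supply is Ls = 3610 + 13.5W.
At equilibrium Ld = Ls, so 5149 - 15W = 3610 + 13.5W; collecting terms, 1539 = 28.5W and W* = 54.
Then L* = 5149 - 15(54) = 4339.

W* = 54, L* = 4339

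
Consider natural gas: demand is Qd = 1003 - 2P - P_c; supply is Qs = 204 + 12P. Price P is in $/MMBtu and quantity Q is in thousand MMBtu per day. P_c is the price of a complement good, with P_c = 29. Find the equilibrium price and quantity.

P* = 55, Q* = 864

With P_c = 29, demand is Qd = 974 - 2P.
At equilibrium Qd = Qs, so 974 - 2P = 204 + 12P; collecting terms, 770 = 14P and P* = 55.
Substitute back: Q* = 974 - 2(55) = 864.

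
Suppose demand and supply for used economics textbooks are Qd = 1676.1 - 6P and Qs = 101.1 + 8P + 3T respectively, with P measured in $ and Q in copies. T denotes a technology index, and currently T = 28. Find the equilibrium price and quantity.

P* = 106.5, Q* = 1037.1

With T = 28, supply is Qs = 185.1 + 8P.
The market clears where 1676.1 - 6P = 185.1 + 8P. Rearranging, 14P = 1491, hence P* = 106.5.
Plugging P* into demand: Q* = 1676.1 - 6(106.5) = 1037.1.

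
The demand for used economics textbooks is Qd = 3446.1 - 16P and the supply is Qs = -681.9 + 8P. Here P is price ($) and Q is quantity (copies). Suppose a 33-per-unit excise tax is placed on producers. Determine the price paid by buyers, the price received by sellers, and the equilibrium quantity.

P_b = 183, P_s = 150, Q = 518.1

The tax drives a wedge P_b - P_s = 33. Substituting P_s = P_b - 33 into supply: Qs = -945.9 + 8P_b.
Market clearing requires 3446.1 - 16P_b = -945.9 + 8P_b; hence 4392 = 24P_b and P_b = 183.
Then P_s = 183 - 33 = 150 and Q = 3446.1 - 16(183) = 518.1.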